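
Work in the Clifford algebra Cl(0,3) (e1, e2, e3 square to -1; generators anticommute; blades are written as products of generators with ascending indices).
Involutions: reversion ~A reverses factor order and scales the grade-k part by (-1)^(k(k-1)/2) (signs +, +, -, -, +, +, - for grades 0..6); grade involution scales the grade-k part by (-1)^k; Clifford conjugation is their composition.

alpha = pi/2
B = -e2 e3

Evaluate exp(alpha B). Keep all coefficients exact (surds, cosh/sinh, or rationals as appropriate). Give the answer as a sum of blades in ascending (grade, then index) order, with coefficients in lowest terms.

B^2 = (-1)^2*(e2 e3)^2 = 1*(-1) = -1 (a basis 2-blade squares to minus the product of its generators' squares).
B^2 = -1 — the series telescopes trigonometrically here: l = 1, alpha*l = pi/2, so exp(alpha B) = cos(pi/2) + (sin(pi/2)/1)*B = 0 + (1)*B.
Answer: -e2 e3


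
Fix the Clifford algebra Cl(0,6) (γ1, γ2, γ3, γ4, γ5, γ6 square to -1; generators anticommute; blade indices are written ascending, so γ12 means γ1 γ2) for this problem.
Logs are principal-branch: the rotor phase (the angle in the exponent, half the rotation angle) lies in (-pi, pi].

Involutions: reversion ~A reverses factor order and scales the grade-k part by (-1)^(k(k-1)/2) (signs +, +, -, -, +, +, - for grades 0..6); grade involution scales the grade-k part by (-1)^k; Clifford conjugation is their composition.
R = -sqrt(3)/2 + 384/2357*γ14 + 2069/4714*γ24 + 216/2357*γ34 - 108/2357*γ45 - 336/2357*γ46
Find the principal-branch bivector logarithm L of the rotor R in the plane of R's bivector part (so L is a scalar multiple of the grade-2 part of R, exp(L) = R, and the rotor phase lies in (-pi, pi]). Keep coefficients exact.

The scalar part of R is -sqrt(3)/2, so the principal-branch rotor phase is pinned; divide the bivector part by its sine to get the unit plane — L is the phase times that plane.
Concretely: cos(phase) = -sqrt(3)/2 gives phase = ±5*pi/6, and since phase/sin(phase) is even the sign is immaterial: L = (phase/sin(phase)) * <R>_2 = (5*pi/3) * <R>_2.
Answer: 640*pi/2357*γ14 + 10345*pi/14142*γ24 + 360*pi/2357*γ34 - 180*pi/2357*γ45 - 560*pi/2357*γ46


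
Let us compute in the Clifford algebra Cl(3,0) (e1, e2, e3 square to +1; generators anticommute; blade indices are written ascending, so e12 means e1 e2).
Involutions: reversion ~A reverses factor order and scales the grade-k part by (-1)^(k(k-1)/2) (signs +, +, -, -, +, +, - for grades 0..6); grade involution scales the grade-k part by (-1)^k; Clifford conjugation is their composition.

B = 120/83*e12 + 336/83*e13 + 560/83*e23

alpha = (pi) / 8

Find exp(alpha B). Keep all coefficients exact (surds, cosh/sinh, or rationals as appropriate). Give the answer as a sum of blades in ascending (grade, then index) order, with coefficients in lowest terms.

B^2 term by term: the squares give (120/83)^2*(e12)^2 + (336/83)^2*(e13)^2 + (560/83)^2*(e23)^2 = 14400/6889*(-1) + 112896/6889*(-1) + 313600/6889*(-1) = -64 (each basis 2-blade squares to minus the product of its generators' squares); cross terms between blades sharing an index anticommute and cancel. So B^2 = -64.
B^2 = -64 — a negative square means the series sums to a rotation: l = 8, alpha*l = pi, so exp(alpha B) = cos(pi) + (sin(pi)/8)*B = -1 + (0)*B.
Answer: -1


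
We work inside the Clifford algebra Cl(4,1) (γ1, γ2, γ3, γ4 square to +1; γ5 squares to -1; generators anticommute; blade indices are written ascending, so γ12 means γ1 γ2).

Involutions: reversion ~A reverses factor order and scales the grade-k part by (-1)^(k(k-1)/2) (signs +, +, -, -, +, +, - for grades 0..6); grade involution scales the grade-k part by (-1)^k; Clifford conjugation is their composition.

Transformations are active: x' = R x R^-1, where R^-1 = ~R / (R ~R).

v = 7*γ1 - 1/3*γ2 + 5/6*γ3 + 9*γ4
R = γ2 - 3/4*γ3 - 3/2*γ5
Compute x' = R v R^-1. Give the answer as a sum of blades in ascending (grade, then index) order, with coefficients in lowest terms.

~R = γ2 - 3/4*γ3 - 3/2*γ5, and R ~R = -11/16, so R^-1 = ~R / (-11/16).
R v = -23/24 - 7*γ12 + 21/4*γ13 + 21/2*γ15 + 7/12*γ23 + 9*γ24 - 1/2*γ25 - 27/4*γ34 + 5/4*γ35 + 27/2*γ45
Answer: -7*γ1 + 103/33*γ2 - 193/66*γ3 - 9*γ4 - 46/11*γ5


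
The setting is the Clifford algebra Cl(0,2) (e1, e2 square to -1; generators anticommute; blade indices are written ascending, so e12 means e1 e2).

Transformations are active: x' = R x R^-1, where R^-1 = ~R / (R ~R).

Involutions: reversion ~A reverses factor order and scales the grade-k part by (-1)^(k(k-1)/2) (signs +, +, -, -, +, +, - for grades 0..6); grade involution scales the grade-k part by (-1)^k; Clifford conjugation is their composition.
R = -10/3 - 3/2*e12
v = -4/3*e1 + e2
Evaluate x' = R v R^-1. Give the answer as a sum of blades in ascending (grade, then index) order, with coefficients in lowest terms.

~R = -10/3 + 3/2*e12, and R ~R = 481/36, so R^-1 = ~R / (481/36).
R v = 107/18*e1 - 4/3*e2
Answer: -2356/1443*e1 - 161/481*e2


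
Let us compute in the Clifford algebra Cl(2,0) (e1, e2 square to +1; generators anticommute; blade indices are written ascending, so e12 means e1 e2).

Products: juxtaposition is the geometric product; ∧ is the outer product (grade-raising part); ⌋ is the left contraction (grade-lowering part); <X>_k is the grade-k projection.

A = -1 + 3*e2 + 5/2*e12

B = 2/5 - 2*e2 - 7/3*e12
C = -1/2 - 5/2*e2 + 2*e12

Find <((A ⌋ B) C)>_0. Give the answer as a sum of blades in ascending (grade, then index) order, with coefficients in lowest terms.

step 1: -17/30 + 7*e1 + 2*e2 + 7/3*e12
step 2: -563/60 - 40/3*e1 + 173/12*e2 - 99/5*e12
step 3: -563/60
Answer: -563/60


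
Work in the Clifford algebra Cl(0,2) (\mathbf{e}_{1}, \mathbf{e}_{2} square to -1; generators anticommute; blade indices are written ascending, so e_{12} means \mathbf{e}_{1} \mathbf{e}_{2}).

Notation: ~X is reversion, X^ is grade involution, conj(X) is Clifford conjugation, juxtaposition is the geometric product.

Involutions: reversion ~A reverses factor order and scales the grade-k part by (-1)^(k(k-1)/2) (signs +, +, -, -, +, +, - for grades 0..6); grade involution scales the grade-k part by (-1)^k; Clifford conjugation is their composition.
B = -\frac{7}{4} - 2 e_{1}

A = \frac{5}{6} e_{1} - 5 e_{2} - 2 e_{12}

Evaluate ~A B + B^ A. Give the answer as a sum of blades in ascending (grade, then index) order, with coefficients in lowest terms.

first term: \frac{5}{3} - \frac{35}{24} e_{1} + \frac{19}{4} e_{2} - \frac{27}{2} e_{12}
second term: -\frac{5}{3} - \frac{35}{24} e_{1} + \frac{51}{4} e_{2} - \frac{13}{2} e_{12}
Answer: -\frac{35}{12} e_{1} + \frac{35}{2} e_{2} - 20 e_{12}


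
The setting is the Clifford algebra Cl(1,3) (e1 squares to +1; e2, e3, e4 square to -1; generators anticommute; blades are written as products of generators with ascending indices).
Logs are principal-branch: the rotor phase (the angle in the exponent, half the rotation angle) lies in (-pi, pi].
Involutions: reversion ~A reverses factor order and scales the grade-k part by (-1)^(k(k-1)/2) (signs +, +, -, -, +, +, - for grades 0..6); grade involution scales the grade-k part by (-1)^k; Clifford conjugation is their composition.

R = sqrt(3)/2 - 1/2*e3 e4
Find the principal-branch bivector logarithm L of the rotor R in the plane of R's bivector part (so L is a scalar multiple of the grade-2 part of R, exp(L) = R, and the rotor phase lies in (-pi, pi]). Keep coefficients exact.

The scalar part of R is sqrt(3)/2, which fixes the principal-branch rotor phase; the unit plane is then the bivector part divided by the sine of that phase, and L is that plane scaled by the phase.
Concretely: cos(phase) = sqrt(3)/2 gives phase = ±pi/6, and since phase/sin(phase) is even the sign is immaterial: L = (phase/sin(phase)) * <R>_2 = (pi/3) * <R>_2.
Answer: -pi/6*e3 e4


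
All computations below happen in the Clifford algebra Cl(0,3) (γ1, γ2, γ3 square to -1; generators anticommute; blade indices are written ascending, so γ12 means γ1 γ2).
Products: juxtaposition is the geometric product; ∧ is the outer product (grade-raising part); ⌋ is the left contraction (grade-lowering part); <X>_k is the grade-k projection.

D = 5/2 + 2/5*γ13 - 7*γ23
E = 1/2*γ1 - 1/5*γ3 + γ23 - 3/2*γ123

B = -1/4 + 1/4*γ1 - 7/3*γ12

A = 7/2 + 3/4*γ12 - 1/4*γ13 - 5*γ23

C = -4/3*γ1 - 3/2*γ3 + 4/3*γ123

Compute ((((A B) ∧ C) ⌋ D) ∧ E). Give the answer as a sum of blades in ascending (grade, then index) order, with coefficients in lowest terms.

step 1: 7/8 + 7/8*γ1 + 3/16*γ2 - 1/16*γ3 - 401/48*γ12 + 563/48*γ13 + 2/3*γ23 - 5/4*γ123
step 2: -7/6*γ1 - 21/16*γ3 + 1/4*γ12 - 67/48*γ13 - 9/32*γ23 + 3689/288*γ123
step 3: -677/480 - 21/40*γ1 + 147/16*γ2 + 7/15*γ3
step 4: -677/960*γ1 + 677/2400*γ3 - 147/32*γ12 - 77/600*γ13 - 1559/480*γ23 + 509/320*γ123
Answer: -677/960*γ1 + 677/2400*γ3 - 147/32*γ12 - 77/600*γ13 - 1559/480*γ23 + 509/320*γ123


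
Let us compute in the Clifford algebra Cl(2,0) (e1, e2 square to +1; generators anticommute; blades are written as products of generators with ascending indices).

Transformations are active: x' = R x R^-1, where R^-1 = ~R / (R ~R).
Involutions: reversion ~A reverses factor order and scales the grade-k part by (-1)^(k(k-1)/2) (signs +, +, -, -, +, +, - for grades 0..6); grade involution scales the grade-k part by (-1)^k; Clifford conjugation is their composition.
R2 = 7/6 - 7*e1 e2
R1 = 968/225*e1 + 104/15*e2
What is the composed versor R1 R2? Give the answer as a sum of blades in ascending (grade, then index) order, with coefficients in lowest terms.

Distribute over the terms of R1 (each basis-blade product reordered to ascending indices, repeated generators contracted through their squares):
(968/225*e1) R2 = 3388/675*e1 - 6776/225*e2
(104/15*e2) R2 = 728/15*e1 + 364/45*e2
Summing the partial products and collecting blades:
Answer: 36148/675*e1 - 1652/75*e2


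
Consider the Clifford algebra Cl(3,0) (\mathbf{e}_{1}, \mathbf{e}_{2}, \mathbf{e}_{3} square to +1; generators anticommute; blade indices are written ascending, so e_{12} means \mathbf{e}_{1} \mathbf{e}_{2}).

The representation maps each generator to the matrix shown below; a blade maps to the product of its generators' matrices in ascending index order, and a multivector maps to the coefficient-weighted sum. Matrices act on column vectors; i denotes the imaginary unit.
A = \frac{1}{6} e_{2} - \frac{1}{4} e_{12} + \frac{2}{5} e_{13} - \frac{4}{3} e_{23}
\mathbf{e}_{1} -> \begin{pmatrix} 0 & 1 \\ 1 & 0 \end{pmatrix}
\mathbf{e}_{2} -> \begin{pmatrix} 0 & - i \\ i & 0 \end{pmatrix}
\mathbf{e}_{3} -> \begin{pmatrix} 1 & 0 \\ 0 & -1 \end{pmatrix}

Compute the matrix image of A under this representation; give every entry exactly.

Bivector images (products of the table entries): rho(e_{12}) = rho(\mathbf{e}_{1})rho(\mathbf{e}_{2}) = \begin{pmatrix} i & 0 \\ 0 & - i \end{pmatrix}; rho(e_{13}) = rho(\mathbf{e}_{1})rho(\mathbf{e}_{3}) = \begin{pmatrix} 0 & -1 \\ 1 & 0 \end{pmatrix}; rho(e_{23}) = rho(\mathbf{e}_{2})rho(\mathbf{e}_{3}) = \begin{pmatrix} 0 & i \\ i & 0 \end{pmatrix}.
M = (\frac{1}{6})*rho(e_{2}) + (-\frac{1}{4})*rho(e_{12}) + (\frac{2}{5})*rho(e_{13}) + (-\frac{4}{3})*rho(e_{23}), summed entrywise:
Answer: \begin{pmatrix} - \frac{i}{4} & - \frac{2}{5} - \frac{3 i}{2} \\ \frac{2}{5} - \frac{7 i}{6} & \frac{i}{4} \end{pmatrix}


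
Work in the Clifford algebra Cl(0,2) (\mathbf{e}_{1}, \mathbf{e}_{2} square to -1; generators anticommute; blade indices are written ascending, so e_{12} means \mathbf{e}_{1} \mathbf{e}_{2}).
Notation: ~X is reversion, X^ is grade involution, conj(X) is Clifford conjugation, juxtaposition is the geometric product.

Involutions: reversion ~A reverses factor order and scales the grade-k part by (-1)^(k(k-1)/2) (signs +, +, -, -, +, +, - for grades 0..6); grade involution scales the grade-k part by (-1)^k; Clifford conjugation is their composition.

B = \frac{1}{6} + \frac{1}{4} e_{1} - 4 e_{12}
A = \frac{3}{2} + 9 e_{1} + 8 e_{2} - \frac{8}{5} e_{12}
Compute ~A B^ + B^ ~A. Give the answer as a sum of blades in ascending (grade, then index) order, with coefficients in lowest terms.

first term: \frac{89}{10} - \frac{247}{8} e_{1} + \frac{554}{15} e_{2} - \frac{56}{15} e_{12}
second term: \frac{89}{10} + \frac{265}{8} e_{1} - \frac{514}{15} e_{2} - \frac{116}{15} e_{12}
Answer: \frac{89}{5} + \frac{9}{4} e_{1} + \frac{8}{3} e_{2} - \frac{172}{15} e_{12}


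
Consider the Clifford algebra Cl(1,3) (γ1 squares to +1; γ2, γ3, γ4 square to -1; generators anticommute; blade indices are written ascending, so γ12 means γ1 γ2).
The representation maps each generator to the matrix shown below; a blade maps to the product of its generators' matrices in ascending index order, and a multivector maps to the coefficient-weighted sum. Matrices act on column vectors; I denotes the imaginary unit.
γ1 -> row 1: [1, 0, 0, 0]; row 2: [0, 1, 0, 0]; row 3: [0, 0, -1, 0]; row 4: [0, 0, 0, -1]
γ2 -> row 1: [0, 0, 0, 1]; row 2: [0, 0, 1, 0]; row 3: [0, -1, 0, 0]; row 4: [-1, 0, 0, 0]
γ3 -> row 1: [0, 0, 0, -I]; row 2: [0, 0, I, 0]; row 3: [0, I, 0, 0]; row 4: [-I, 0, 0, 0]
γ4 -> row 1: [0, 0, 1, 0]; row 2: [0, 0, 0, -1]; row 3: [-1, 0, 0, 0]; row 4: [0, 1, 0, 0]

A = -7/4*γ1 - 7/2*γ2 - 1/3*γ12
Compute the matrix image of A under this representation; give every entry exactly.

Bivector images (products of the table entries): rho(γ12) = rho(γ1)rho(γ2) = row 1: [0, 0, 0, 1]; row 2: [0, 0, 1, 0]; row 3: [0, 1, 0, 0]; row 4: [1, 0, 0, 0].
M = (-7/4)*rho(γ1) + (-7/2)*rho(γ2) + (-1/3)*rho(γ12), summed entrywise:
Answer: row 1: [-7/4, 0, 0, -23/6]; row 2: [0, -7/4, -23/6, 0]; row 3: [0, 19/6, 7/4, 0]; row 4: [19/6, 0, 0, 7/4]


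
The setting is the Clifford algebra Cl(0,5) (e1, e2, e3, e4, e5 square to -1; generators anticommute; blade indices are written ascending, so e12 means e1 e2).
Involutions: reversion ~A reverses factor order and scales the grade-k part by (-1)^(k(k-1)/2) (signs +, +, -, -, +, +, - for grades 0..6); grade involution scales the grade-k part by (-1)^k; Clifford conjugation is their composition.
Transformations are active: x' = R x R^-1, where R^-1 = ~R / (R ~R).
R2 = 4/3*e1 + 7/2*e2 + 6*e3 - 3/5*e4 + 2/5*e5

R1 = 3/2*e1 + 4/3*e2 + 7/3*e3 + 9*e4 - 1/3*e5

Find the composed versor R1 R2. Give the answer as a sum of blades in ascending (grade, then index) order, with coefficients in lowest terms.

Distribute over the terms of R1 (each basis-blade product reordered to ascending indices, repeated generators contracted through their squares):
(3/2*e1) R2 = -2 + 21/4*e12 + 9*e13 - 9/10*e14 + 3/5*e15
(4/3*e2) R2 = -14/3 - 16/9*e12 + 8*e23 - 4/5*e24 + 8/15*e25
(7/3*e3) R2 = -14 - 28/9*e13 - 49/6*e23 - 7/5*e34 + 14/15*e35
(9*e4) R2 = 27/5 - 12*e14 - 63/2*e24 - 54*e34 + 18/5*e45
(-1/3*e5) R2 = 2/15 + 4/9*e15 + 7/6*e25 + 2*e35 - 1/5*e45
Summing the partial products and collecting blades:
Answer: -227/15 + 125/36*e12 + 53/9*e13 - 129/10*e14 + 47/45*e15 - 1/6*e23 - 323/10*e24 + 17/10*e25 - 277/5*e34 + 44/15*e35 + 17/5*e45


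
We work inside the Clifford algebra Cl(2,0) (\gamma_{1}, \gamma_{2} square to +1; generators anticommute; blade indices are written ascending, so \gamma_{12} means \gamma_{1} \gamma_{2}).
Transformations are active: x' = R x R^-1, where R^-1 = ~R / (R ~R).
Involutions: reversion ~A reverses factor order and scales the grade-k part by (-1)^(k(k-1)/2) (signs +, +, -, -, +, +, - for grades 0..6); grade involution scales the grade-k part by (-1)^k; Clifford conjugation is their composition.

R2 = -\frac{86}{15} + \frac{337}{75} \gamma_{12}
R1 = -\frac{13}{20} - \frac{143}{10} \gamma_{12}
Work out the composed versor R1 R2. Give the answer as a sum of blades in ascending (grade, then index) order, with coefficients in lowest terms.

Distribute over the terms of R1 (each basis-blade product reordered to ascending indices, repeated generators contracted through their squares):
(-\frac{13}{20}) R2 = \frac{559}{150} - \frac{4381}{1500} \gamma_{12}
(-\frac{143}{10} \gamma_{12}) R2 = \frac{48191}{750} + \frac{6149}{75} \gamma_{12}
Summing the partial products and collecting blades:
Answer: \frac{25493}{375} + \frac{39533}{500} \gamma_{12}


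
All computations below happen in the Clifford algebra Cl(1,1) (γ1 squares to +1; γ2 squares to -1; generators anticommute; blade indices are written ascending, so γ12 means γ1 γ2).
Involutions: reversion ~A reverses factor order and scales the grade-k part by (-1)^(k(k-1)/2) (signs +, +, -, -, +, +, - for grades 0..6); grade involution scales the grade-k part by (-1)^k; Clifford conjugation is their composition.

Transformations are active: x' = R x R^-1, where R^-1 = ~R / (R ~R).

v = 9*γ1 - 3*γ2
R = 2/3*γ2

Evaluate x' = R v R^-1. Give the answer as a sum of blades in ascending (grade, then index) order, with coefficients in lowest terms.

~R = 2/3*γ2, and R ~R = -4/9, so R^-1 = ~R / (-4/9).
R v = 2 - 6*γ12
Answer: -9*γ1 - 3*γ2


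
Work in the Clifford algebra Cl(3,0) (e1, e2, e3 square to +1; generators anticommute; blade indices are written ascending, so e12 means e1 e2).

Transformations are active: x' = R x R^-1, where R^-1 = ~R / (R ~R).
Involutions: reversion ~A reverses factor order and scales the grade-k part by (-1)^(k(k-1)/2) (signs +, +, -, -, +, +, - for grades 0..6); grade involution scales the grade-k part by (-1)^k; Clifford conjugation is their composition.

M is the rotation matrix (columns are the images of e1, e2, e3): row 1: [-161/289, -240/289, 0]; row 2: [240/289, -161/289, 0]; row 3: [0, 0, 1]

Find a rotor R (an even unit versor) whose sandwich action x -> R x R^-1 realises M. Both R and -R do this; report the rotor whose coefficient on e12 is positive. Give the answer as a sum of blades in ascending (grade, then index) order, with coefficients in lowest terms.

Method: write R = a + b12*e12 + b13*e13 + b23*e23 with a^2 + b12^2 + b13^2 + b23^2 = 1 (so R^-1 = ~R). Expanding the columns R e_j ~R gives tr M = 4a^2 - 1 and, from the antisymmetric part, M21 - M12 = -4a*b12, M13 - M31 = 4a*b13, M32 - M23 = -4a*b23.
Here tr M = -33/289, so a^2 = (1 + tr M)/4 = 64/289 and a = ±8/17. Taking a = 8/17: M21 - M12 = 480/289, M13 - M31 = 0, M32 - M23 = 0, giving b12 = -15/17, b13 = 0, b23 = 0, i.e. R = 8/17 - 15/17*e12.
Its e12 coefficient is negative, so report the other preimage -R.
Answer: -8/17 + 15/17*e12. Recall the cover is two-to-one: with M of trace -33/289, both preimages act alike, and the stated e12 sign chooses the sheet.


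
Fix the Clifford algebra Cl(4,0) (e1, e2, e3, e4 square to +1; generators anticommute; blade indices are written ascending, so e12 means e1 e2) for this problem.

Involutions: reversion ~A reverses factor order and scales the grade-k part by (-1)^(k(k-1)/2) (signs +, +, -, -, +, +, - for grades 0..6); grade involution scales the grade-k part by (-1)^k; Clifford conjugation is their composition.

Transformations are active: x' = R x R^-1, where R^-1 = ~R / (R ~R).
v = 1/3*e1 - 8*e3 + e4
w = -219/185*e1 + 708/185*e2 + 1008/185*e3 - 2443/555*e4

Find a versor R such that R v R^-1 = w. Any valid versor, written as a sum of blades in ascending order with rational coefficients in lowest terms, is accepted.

R = v + w = -472/555*e1 + 708/185*e2 - 472/185*e3 - 1888/555*e4 works: the equal norms (586/9) guarantee its sandwich swaps v into w.
Answer: -472/555*e1 + 708/185*e2 - 472/185*e3 - 1888/555*e4


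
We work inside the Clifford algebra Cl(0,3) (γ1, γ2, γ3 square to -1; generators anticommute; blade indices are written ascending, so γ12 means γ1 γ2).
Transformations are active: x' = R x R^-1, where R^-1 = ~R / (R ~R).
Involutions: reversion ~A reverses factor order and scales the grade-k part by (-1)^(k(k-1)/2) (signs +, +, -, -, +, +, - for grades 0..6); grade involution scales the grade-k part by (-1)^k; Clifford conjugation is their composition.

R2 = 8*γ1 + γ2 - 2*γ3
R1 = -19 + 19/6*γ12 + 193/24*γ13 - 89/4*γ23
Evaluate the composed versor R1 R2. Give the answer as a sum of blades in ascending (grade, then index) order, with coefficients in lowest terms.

Distribute over the terms of R2 (each basis-blade product reordered to ascending indices, repeated generators contracted through their squares):
R1 (8*γ1) = -152*γ1 + 76/3*γ2 + 193/3*γ3 - 178*γ123
R1 (γ2) = -19/6*γ1 - 19*γ2 - 89/4*γ3 - 193/24*γ123
R1 (-2*γ3) = 193/12*γ1 - 89/2*γ2 + 38*γ3 - 19/3*γ123
Summing the partial products and collecting blades:
Answer: -1669/12*γ1 - 229/6*γ2 + 961/12*γ3 - 1539/8*γ123


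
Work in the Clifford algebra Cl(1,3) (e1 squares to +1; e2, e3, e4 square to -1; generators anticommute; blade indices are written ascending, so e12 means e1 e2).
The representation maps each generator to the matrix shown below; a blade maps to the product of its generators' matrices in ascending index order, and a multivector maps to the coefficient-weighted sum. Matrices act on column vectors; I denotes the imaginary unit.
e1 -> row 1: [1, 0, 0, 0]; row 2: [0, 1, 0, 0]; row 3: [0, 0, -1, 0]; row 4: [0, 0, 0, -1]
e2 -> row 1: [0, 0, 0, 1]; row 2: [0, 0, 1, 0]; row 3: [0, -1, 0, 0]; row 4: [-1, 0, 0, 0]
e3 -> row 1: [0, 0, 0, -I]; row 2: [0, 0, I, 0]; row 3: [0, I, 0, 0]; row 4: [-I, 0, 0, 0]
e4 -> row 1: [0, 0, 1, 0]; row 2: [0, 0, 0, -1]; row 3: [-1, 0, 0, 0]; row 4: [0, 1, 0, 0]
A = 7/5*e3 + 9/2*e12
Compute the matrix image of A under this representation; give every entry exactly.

Bivector images (products of the table entries): rho(e12) = rho(e1)rho(e2) = row 1: [0, 0, 0, 1]; row 2: [0, 0, 1, 0]; row 3: [0, 1, 0, 0]; row 4: [1, 0, 0, 0].
M = (7/5)*rho(e3) + (9/2)*rho(e12), summed entrywise:
Answer: row 1: [0, 0, 0, 9/2 - 7*I/5]; row 2: [0, 0, 9/2 + 7*I/5, 0]; row 3: [0, 9/2 + 7*I/5, 0, 0]; row 4: [9/2 - 7*I/5, 0, 0, 0]


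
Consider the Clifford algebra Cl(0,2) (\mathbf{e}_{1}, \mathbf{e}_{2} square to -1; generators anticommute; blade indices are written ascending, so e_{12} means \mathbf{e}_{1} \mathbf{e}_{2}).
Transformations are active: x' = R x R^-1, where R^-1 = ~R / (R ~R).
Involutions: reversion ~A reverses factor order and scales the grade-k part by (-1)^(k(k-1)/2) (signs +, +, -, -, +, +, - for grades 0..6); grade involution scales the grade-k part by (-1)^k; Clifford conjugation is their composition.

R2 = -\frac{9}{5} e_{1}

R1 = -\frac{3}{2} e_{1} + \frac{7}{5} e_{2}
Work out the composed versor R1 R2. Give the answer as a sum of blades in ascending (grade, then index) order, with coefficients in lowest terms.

Distribute over the terms of R2 (each basis-blade product reordered to ascending indices, repeated generators contracted through their squares):
R1 (-\frac{9}{5} e_{1}) = -\frac{27}{10} + \frac{63}{25} e_{12}
Answer: -\frac{27}{10} + \frac{63}{25} e_{12}


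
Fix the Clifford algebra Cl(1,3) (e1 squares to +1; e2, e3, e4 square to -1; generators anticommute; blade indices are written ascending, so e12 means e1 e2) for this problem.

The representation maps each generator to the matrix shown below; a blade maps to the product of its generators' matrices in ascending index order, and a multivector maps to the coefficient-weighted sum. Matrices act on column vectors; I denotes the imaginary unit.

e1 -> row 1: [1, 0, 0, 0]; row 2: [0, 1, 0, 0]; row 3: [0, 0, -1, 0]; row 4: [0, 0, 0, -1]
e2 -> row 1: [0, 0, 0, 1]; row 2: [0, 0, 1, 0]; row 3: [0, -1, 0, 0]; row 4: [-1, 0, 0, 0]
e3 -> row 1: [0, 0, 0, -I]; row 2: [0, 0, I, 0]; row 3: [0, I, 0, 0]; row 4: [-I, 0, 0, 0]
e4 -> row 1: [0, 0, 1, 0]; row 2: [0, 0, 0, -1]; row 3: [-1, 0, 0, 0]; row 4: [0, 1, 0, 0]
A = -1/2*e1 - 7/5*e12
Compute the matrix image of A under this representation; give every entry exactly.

Bivector images (products of the table entries): rho(e12) = rho(e1)rho(e2) = row 1: [0, 0, 0, 1]; row 2: [0, 0, 1, 0]; row 3: [0, 1, 0, 0]; row 4: [1, 0, 0, 0].
M = (-1/2)*rho(e1) + (-7/5)*rho(e12), summed entrywise:
Answer: row 1: [-1/2, 0, 0, -7/5]; row 2: [0, -1/2, -7/5, 0]; row 3: [0, -7/5, 1/2, 0]; row 4: [-7/5, 0, 0, 1/2]


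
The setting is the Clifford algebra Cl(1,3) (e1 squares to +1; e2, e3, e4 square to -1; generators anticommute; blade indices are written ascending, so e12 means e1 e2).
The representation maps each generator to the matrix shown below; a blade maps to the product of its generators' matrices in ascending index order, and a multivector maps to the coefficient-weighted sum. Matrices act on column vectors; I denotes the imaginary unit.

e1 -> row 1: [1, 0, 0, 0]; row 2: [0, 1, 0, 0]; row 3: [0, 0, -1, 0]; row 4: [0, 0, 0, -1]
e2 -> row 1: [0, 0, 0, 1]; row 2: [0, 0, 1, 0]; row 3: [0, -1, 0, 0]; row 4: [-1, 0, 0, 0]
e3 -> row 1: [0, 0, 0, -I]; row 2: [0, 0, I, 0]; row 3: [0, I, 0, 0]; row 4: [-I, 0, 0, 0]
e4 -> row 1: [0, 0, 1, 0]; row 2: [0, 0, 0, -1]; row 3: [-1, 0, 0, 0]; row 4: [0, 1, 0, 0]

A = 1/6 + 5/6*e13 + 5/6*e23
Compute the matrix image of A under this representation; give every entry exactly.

Bivector images (products of the table entries): rho(e13) = rho(e1)rho(e3) = row 1: [0, 0, 0, -I]; row 2: [0, 0, I, 0]; row 3: [0, -I, 0, 0]; row 4: [I, 0, 0, 0]; rho(e23) = rho(e2)rho(e3) = row 1: [-I, 0, 0, 0]; row 2: [0, I, 0, 0]; row 3: [0, 0, -I, 0]; row 4: [0, 0, 0, I].
M = (1/6)*1 + (5/6)*rho(e13) + (5/6)*rho(e23), summed entrywise (1 is the identity matrix):
Answer: row 1: [1/6 - 5*I/6, 0, 0, -5*I/6]; row 2: [0, 1/6 + 5*I/6, 5*I/6, 0]; row 3: [0, -5*I/6, 1/6 - 5*I/6, 0]; row 4: [5*I/6, 0, 0, 1/6 + 5*I/6]


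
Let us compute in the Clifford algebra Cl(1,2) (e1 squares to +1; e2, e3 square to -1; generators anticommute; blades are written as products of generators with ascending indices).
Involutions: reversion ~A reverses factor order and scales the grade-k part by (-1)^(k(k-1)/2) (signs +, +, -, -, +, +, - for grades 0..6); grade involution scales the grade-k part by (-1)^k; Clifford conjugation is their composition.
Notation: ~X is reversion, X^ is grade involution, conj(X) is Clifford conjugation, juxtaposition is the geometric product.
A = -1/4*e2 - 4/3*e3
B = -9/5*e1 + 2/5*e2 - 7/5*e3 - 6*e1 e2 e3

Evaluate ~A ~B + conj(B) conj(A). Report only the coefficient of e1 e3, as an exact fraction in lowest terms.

first term: -53/30 + 151/20*e1 e2 - 39/10*e1 e3 + 53/60*e2 e3
second term: -53/30 + 169/20*e1 e2 + 9/10*e1 e3 - 53/60*e2 e3
Answer: -3


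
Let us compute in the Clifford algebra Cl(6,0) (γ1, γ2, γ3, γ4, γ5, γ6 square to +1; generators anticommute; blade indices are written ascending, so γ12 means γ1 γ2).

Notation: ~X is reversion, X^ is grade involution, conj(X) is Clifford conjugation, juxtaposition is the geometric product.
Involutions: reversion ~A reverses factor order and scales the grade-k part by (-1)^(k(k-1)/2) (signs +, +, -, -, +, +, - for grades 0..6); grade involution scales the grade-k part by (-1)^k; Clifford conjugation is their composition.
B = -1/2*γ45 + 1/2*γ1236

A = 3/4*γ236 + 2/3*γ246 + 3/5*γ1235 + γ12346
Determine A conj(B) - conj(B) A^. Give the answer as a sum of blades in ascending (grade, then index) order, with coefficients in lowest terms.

first term: 3/8*γ1 - 1/2*γ4 + 3/10*γ56 - 1/3*γ134 + 1/3*γ256 - 3/10*γ1234 + 1/2*γ12356 + 3/8*γ23456
second term: 3/8*γ1 + 1/2*γ4 - 3/10*γ56 + 1/3*γ134 + 1/3*γ256 + 3/10*γ1234 + 1/2*γ12356 - 3/8*γ23456
Answer: -γ4 + 3/5*γ56 - 2/3*γ134 - 3/5*γ1234 + 3/4*γ23456


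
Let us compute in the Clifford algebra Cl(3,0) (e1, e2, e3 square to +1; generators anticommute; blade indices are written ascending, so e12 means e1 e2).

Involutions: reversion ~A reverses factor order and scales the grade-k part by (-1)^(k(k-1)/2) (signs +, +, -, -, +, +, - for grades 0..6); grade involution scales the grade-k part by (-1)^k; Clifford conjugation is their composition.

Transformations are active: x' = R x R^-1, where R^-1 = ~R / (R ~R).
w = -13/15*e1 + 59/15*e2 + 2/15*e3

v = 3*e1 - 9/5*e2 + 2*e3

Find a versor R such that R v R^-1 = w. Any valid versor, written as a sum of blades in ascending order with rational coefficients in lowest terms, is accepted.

A norm check does it: q(v) = q(w) = 406/25, hence R = v + w = 32/15*e1 + 32/15*e2 + 32/15*e3 realises the map — parallel part kept, (v - w)/2 negated, v carried to w.
Answer: 32/15*e1 + 32/15*e2 + 32/15*e3


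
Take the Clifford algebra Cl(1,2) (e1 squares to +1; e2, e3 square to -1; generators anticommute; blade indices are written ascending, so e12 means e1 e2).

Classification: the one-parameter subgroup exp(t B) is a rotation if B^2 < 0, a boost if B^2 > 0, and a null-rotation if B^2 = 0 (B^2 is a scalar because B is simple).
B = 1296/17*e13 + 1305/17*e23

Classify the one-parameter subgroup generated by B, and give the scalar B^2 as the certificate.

B^2 term by term: the squares give (1296/17)^2*(e13)^2 + (1305/17)^2*(e23)^2 = 1679616/289*(+1) + 1703025/289*(-1) = -81 (each basis 2-blade squares to minus the product of its generators' squares); cross terms between blades sharing an index anticommute and cancel. So B^2 = -81.
Answer: rotation, certificate B^2 = -81. Key observation: B^2 = -81 is a conjugation invariant, so its sign decides the class regardless of the surface form of B.


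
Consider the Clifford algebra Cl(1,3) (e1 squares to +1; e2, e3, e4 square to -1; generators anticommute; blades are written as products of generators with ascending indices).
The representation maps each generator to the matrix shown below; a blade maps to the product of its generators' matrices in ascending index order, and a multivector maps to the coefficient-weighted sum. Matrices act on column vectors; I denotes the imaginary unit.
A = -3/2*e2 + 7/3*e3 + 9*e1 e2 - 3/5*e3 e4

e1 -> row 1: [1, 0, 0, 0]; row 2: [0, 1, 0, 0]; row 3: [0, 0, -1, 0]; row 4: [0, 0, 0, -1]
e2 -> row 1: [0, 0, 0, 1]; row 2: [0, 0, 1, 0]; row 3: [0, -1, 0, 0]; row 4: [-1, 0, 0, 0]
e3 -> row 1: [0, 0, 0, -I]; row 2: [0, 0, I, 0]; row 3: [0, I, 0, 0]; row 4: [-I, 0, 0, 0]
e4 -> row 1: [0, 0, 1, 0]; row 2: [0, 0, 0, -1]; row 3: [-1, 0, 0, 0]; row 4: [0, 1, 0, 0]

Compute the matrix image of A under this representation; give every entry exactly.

Bivector images (products of the table entries): rho(e1 e2) = rho(e1)rho(e2) = row 1: [0, 0, 0, 1]; row 2: [0, 0, 1, 0]; row 3: [0, 1, 0, 0]; row 4: [1, 0, 0, 0]; rho(e3 e4) = rho(e3)rho(e4) = row 1: [0, -I, 0, 0]; row 2: [-I, 0, 0, 0]; row 3: [0, 0, 0, -I]; row 4: [0, 0, -I, 0].
M = (-3/2)*rho(e2) + (7/3)*rho(e3) + (9)*rho(e1 e2) + (-3/5)*rho(e3 e4), summed entrywise:
Answer: row 1: [0, 3*I/5, 0, 15/2 - 7*I/3]; row 2: [3*I/5, 0, 15/2 + 7*I/3, 0]; row 3: [0, 21/2 + 7*I/3, 0, 3*I/5]; row 4: [21/2 - 7*I/3, 0, 3*I/5, 0]


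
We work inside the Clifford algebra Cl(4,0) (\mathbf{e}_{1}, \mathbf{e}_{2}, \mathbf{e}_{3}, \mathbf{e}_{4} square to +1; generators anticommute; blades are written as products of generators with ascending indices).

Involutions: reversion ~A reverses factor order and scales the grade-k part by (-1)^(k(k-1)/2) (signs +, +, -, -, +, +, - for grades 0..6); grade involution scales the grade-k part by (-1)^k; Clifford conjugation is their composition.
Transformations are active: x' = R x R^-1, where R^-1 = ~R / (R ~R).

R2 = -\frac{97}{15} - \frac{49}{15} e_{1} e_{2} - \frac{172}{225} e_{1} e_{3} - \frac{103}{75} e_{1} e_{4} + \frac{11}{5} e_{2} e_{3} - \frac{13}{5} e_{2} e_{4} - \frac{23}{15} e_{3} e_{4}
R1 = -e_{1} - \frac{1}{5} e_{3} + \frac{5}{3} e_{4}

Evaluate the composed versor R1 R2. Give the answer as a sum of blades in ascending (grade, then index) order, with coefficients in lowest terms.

Distribute over the terms of R1 (each basis-blade product reordered to ascending indices, repeated generators contracted through their squares):
(-e_{1}) R2 = \frac{97}{15} e_{1} + \frac{49}{15} e_{2} + \frac{172}{225} e_{3} + \frac{103}{75} e_{4} - \frac{11}{5} e_{1} e_{2} e_{3} + \frac{13}{5} e_{1} e_{2} e_{4} + \frac{23}{15} e_{1} e_{3} e_{4}
(-\frac{1}{5} e_{3}) R2 = -\frac{172}{1125} e_{1} + \frac{11}{25} e_{2} + \frac{97}{75} e_{3} + \frac{23}{75} e_{4} + \frac{49}{75} e_{1} e_{2} e_{3} - \frac{103}{375} e_{1} e_{3} e_{4} - \frac{13}{25} e_{2} e_{3} e_{4}
(\frac{5}{3} e_{4}) R2 = \frac{103}{45} e_{1} + \frac{13}{3} e_{2} + \frac{23}{9} e_{3} - \frac{97}{9} e_{4} - \frac{49}{9} e_{1} e_{2} e_{4} - \frac{172}{135} e_{1} e_{3} e_{4} + \frac{11}{3} e_{2} e_{3} e_{4}
Summing the partial products and collecting blades:
Answer: \frac{3226}{375} e_{1} + \frac{201}{25} e_{2} + \frac{346}{75} e_{3} - \frac{2047}{225} e_{4} - \frac{116}{75} e_{1} e_{2} e_{3} - \frac{128}{45} e_{1} e_{2} e_{4} - \frac{52}{3375} e_{1} e_{3} e_{4} + \frac{236}{75} e_{2} e_{3} e_{4}


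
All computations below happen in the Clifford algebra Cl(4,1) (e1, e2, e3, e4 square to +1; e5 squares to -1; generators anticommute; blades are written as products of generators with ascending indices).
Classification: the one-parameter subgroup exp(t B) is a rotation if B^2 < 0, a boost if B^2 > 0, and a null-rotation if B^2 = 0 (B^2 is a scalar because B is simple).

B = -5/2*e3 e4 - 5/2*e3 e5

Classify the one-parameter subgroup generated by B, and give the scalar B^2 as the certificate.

B^2 term by term: the squares give (-5/2)^2*(e3 e4)^2 + (-5/2)^2*(e3 e5)^2 = 25/4*(-1) + 25/4*(+1) = 0 (each basis 2-blade squares to minus the product of its generators' squares); cross terms between blades sharing an index anticommute and cancel. So B^2 = 0.
Answer: null-rotation, certificate B^2 = 0. One invariant decides it: the square 0 survives every conjugation, and its sign is exactly the classification.


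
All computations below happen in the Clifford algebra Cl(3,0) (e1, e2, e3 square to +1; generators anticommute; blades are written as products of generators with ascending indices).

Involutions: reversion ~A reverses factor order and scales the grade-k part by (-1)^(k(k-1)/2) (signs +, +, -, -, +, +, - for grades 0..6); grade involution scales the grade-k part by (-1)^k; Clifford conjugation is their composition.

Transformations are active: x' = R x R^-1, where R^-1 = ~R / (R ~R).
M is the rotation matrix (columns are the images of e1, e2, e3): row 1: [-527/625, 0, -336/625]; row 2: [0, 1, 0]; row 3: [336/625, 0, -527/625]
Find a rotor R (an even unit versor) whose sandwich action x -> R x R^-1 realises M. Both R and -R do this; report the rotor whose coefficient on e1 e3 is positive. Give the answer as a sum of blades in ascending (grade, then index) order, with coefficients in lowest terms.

Method: write R = a + b12*e1 e2 + b13*e1 e3 + b23*e2 e3 with a^2 + b12^2 + b13^2 + b23^2 = 1 (so R^-1 = ~R). Expanding the columns R e_j ~R gives tr M = 4a^2 - 1 and, from the antisymmetric part, M21 - M12 = -4a*b12, M13 - M31 = 4a*b13, M32 - M23 = -4a*b23.
Here tr M = -429/625, so a^2 = (1 + tr M)/4 = 49/625 and a = ±7/25. Taking a = 7/25: M21 - M12 = 0, M13 - M31 = -672/625, M32 - M23 = 0, giving b12 = 0, b13 = -24/25, b23 = 0, i.e. R = 7/25 - 24/25*e1 e3.
Its e1 e3 coefficient is negative, so report the other preimage -R.
Answer: -7/25 + 24/25*e1 e3. Recall the cover is two-to-one: with M of trace -429/625, both preimages act alike, and the stated e1 e3 sign chooses the sheet.


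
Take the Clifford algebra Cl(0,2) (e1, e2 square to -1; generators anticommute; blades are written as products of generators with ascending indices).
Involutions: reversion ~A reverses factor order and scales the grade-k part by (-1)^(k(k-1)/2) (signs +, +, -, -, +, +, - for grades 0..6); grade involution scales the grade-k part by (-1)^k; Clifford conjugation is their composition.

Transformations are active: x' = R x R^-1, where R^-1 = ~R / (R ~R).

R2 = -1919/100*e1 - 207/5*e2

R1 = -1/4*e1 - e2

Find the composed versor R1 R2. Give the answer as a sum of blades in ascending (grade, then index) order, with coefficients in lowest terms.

Distribute over the terms of R1 (each basis-blade product reordered to ascending indices, repeated generators contracted through their squares):
(-1/4*e1) R2 = -1919/400 + 207/20*e1 e2
(-e2) R2 = -207/5 - 1919/100*e1 e2
Summing the partial products and collecting blades:
Answer: -18479/400 - 221/25*e1 e2


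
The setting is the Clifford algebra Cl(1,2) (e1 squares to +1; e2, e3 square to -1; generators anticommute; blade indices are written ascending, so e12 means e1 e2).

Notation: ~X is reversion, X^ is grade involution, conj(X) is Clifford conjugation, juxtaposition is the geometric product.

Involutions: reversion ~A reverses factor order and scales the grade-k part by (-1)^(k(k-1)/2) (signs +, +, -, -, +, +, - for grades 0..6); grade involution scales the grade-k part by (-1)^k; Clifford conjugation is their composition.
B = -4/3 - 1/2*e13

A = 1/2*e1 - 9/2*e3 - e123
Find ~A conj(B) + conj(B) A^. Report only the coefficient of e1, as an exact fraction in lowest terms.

first term: -35/12*e1 - 1/2*e2 + 25/4*e3 - 4/3*e123
second term: -19/12*e1 - 1/2*e2 - 23/4*e3 - 4/3*e123
Answer: -9/2


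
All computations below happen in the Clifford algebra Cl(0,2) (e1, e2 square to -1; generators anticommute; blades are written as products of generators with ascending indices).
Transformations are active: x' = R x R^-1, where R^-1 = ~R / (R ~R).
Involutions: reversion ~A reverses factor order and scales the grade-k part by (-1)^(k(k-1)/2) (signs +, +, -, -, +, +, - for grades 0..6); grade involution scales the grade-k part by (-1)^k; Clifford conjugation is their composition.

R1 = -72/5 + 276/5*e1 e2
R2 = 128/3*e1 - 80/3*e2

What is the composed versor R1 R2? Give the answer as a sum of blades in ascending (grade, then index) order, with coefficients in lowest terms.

Distribute over the terms of R1 (each basis-blade product reordered to ascending indices, repeated generators contracted through their squares):
(-72/5) R2 = -3072/5*e1 + 384*e2
(276/5*e1 e2) R2 = 1472*e1 + 11776/5*e2
Summing the partial products and collecting blades:
Answer: 4288/5*e1 + 13696/5*e2


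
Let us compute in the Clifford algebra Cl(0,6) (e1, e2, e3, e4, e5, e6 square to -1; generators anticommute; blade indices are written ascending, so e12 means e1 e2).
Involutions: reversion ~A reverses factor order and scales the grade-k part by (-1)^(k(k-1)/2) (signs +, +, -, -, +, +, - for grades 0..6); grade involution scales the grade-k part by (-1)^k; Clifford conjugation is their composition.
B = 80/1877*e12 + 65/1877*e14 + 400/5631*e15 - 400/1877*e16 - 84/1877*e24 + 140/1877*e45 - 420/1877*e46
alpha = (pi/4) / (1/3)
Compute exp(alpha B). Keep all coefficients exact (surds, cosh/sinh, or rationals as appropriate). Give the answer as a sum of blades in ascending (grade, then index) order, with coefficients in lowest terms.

B^2 term by term: the squares give (80/1877)^2*(e12)^2 + (65/1877)^2*(e14)^2 + (400/5631)^2*(e15)^2 + (-400/1877)^2*(e16)^2 + (-84/1877)^2*(e24)^2 + (140/1877)^2*(e45)^2 + (-420/1877)^2*(e46)^2 = 6400/3523129*(-1) + 4225/3523129*(-1) + 160000/31708161*(-1) + 160000/3523129*(-1) + 7056/3523129*(-1) + 19600/3523129*(-1) + 176400/3523129*(-1) = -1/9 (each basis 2-blade squares to minus the product of its generators' squares); cross terms between blades sharing an index anticommute and cancel; the commuting (index-disjoint) pairs give grade-4 terms 2*c*c'*(blade product), which cancel blade by blade — e1245: 22400/3523129 - 22400/3523129 = 0; e1246: -67200/3523129 + 67200/3523129 = 0; e1456: 112000/3523129 - 112000/3523129 = 0 — confirming B is simple. So B^2 = -1/9.
B^2 = -1/9 — the negative square puts this in the circular regime; l = 1/3, alpha*l = pi/4, so exp(alpha B) = cos(pi/4) + (sin(pi/4)/(1/3))*B = sqrt(2)/2 + (3*sqrt(2)/2)*B.
Answer: sqrt(2)/2 + 120*sqrt(2)/1877*e12 + 195*sqrt(2)/3754*e14 + 200*sqrt(2)/1877*e15 - 600*sqrt(2)/1877*e16 - 126*sqrt(2)/1877*e24 + 210*sqrt(2)/1877*e45 - 630*sqrt(2)/1877*e46


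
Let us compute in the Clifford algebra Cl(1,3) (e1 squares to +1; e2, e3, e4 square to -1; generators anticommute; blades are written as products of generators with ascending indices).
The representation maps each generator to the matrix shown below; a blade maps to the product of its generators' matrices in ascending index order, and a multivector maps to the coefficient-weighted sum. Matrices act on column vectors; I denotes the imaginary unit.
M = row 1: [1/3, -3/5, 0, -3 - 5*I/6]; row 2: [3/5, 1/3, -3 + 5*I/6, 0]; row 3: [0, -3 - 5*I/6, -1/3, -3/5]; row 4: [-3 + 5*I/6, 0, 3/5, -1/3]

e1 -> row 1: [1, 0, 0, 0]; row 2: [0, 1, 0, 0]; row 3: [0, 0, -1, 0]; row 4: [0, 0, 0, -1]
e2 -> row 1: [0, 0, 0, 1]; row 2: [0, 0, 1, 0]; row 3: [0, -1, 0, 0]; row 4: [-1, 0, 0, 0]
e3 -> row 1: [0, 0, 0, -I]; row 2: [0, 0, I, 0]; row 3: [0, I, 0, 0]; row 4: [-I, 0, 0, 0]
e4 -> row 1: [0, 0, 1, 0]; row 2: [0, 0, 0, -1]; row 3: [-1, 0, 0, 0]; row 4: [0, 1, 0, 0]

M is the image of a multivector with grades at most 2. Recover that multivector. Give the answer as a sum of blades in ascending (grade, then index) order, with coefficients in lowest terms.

Method: the blade images are trace-orthogonal — tr(rho(e_A) rho(e_B)^-1) = 4 if A = B and 0 otherwise — and rho(e_A)^-1 = (e_A)^2 * rho(e_A) with (e_A)^2 = +1 or -1, so the coefficient of e_A in the preimage is (e_A)^2 * tr(M rho(e_A))/4.
Nonzero projections over blades of grade <= 2: e1: (e1)^2 = +1, tr(M rho(e1)) = 4/3, coefficient 1/3; e1 e2: (e1 e2)^2 = +1, tr(M rho(e1 e2)) = -12, coefficient -3; e1 e3: (e1 e3)^2 = +1, tr(M rho(e1 e3)) = 10/3, coefficient 5/6; e2 e4: (e2 e4)^2 = -1, tr(M rho(e2 e4)) = 12/5, coefficient -3/5. Every other blade of grade <= 2 projects to 0.
Answer: 1/3*e1 - 3*e1 e2 + 5/6*e1 e3 - 3/5*e2 e4
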